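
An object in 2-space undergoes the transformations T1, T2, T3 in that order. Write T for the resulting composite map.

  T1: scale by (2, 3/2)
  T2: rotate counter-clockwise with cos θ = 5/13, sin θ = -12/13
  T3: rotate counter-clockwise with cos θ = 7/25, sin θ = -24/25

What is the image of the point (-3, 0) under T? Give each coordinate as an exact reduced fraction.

T(p) = (1518/325, 1224/325)

T1 scale by (2, 3/2): (-3, 0) → (-6, 0)
T2 rotate counter-clockwise with cos θ = 5/13, sin θ = -12/13: (-6, 0) → (-30/13, 72/13)
T3 rotate counter-clockwise with cos θ = 7/25, sin θ = -24/25: (-30/13, 72/13) → (1518/325, 1224/325)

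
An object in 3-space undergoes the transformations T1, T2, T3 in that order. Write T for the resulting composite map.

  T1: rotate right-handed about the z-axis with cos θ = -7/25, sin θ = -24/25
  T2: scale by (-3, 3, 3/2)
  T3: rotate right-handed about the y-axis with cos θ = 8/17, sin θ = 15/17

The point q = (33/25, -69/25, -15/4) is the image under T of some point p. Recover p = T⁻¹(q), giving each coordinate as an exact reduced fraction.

p = (5/4, -1, -2/5)

T1 = [-7/25 24/25 0 0; -24/25 -7/25 0 0; 0 0 1 0; 0 0 0 1]
T2·T1 = [21/25 -72/25 0 0; -72/25 -21/25 0 0; 0 0 3/2 0; 0 0 0 1]
T3·…·T1 = [168/425 -576/425 45/34 0; -72/25 -21/25 0 0; -63/85 216/85 12/17 0; 0 0 0 1]
det M = -27/2; M⁻¹ = [56/1275 -8/25 -7/85 0; -64/425 -7/75 24/85 0; 10/17 0 16/51 0; 0 0 0 1]
M⁻¹ · (33/25, -69/25, -15/4)ᵀ = (5/4, -1, -2/5)ᵀ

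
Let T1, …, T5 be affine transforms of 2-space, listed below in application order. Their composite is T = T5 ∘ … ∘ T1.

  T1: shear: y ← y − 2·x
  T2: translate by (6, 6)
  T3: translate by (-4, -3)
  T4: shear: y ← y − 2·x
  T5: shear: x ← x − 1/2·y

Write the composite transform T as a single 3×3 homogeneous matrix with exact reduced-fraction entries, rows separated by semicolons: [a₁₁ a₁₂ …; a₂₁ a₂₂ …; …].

T = [3 -1/2 5/2; -4 1 -1; 0 0 1]

T1 = [1 0 0; -2 1 0; 0 0 1]
T2·T1 = [1 0 6; -2 1 6; 0 0 1]
T3·…·T1 = [1 0 2; -2 1 3; 0 0 1]
T4·…·T1 = [1 0 2; -4 1 -1; 0 0 1]
T5·…·T1 = [3 -1/2 5/2; -4 1 -1; 0 0 1]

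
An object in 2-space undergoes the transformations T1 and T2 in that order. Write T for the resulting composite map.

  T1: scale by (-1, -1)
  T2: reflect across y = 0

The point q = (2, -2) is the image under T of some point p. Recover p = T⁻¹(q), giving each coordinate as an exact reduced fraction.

p = (-2, -2)

T1 = [-1 0 0; 0 -1 0; 0 0 1]
T2·T1 = [-1 0 0; 0 1 0; 0 0 1]
det M = -1; M⁻¹ = [-1 0 0; 0 1 0; 0 0 1]
M⁻¹ · (2, -2)ᵀ = (-2, -2)ᵀ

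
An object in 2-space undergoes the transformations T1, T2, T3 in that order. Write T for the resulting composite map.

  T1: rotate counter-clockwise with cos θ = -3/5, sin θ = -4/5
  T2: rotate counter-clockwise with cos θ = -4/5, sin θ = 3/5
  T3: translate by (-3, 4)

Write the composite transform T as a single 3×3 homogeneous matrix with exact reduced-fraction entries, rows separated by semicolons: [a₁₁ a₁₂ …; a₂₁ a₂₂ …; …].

T1 = [-3/5 4/5 0; -4/5 -3/5 0; 0 0 1]
T2·T1 = [24/25 -7/25 0; 7/25 24/25 0; 0 0 1]
T3·…·T1 = [24/25 -7/25 -3; 7/25 24/25 4; 0 0 1]

T = [24/25 -7/25 -3; 7/25 24/25 4; 0 0 1]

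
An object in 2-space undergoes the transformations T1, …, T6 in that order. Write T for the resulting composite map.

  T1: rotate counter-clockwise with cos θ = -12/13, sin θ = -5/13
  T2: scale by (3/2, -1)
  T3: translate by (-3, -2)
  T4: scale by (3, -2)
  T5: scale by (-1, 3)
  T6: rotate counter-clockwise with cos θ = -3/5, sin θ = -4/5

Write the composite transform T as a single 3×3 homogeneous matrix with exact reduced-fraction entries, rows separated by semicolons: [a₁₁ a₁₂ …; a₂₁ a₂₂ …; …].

T1 = [-12/13 5/13 0; -5/13 -12/13 0; 0 0 1]
T2·T1 = [-18/13 15/26 0; 5/13 12/13 0; 0 0 1]
T3·…·T1 = [-18/13 15/26 -3; 5/13 12/13 -2; 0 0 1]
T4·…·T1 = [-54/13 45/26 -9; -10/13 -24/13 4; 0 0 1]
T5·…·T1 = [54/13 -45/26 9; -30/13 -72/13 12; 0 0 1]
T6·…·T1 = [-282/65 -441/130 21/5; -126/65 306/65 -72/5; 0 0 1]

T = [-282/65 -441/130 21/5; -126/65 306/65 -72/5; 0 0 1]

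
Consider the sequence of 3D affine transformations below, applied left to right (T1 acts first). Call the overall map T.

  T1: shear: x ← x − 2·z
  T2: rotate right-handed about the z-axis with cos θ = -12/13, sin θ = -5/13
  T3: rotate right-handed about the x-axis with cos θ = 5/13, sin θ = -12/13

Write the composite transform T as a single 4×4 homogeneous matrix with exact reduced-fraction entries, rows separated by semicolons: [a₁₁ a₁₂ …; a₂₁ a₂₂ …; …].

T1 = [1 0 -2 0; 0 1 0 0; 0 0 1 0; 0 0 0 1]
T2·T1 = [-12/13 5/13 24/13 0; -5/13 -12/13 10/13 0; 0 0 1 0; 0 0 0 1]
T3·…·T1 = [-12/13 5/13 24/13 0; -25/169 -60/169 206/169 0; 60/169 144/169 -55/169 0; 0 0 0 1]

T = [-12/13 5/13 24/13 0; -25/169 -60/169 206/169 0; 60/169 144/169 -55/169 0; 0 0 0 1]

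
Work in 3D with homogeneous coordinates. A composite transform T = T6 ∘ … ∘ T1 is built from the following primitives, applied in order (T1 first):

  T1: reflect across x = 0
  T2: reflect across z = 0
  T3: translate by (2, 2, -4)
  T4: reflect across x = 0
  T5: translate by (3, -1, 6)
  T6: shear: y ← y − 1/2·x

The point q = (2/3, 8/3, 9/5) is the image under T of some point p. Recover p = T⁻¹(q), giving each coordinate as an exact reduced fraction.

T1 = [-1 0 0 0; 0 1 0 0; 0 0 1 0; 0 0 0 1]
T2·T1 = [-1 0 0 0; 0 1 0 0; 0 0 -1 0; 0 0 0 1]
T3·…·T1 = [-1 0 0 2; 0 1 0 2; 0 0 -1 -4; 0 0 0 1]
T4·…·T1 = [1 0 0 -2; 0 1 0 2; 0 0 -1 -4; 0 0 0 1]
T5·…·T1 = [1 0 0 1; 0 1 0 1; 0 0 -1 2; 0 0 0 1]
T6·…·T1 = [1 0 0 1; -1/2 1 0 1/2; 0 0 -1 2; 0 0 0 1]
det M = -1; M⁻¹ = [1 0 0 -1; 1/2 1 0 -1; 0 0 -1 2; 0 0 0 1]
M⁻¹ · (2/3, 8/3, 9/5)ᵀ = (-1/3, 2, 1/5)ᵀ

p = (-1/3, 2, 1/5)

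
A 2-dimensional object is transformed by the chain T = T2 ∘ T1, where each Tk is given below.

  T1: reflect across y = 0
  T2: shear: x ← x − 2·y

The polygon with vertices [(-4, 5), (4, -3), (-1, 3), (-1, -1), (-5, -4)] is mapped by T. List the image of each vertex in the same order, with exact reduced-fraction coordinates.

image vertices: (6, -5), (-2, 3), (5, -3), (-3, 1), (-13, 4)

T1 reflect across y = 0: (-4, 5) → (-4, -5); (4, -3) → (4, 3); (-1, 3) → (-1, -3); (-1, -1) → (-1, 1); (-5, -4) → (-5, 4)
T2 shear: x ← x − 2·y: (-4, -5) → (6, -5); (4, 3) → (-2, 3); (-1, -3) → (5, -3); (-1, 1) → (-3, 1); (-5, 4) → (-13, 4)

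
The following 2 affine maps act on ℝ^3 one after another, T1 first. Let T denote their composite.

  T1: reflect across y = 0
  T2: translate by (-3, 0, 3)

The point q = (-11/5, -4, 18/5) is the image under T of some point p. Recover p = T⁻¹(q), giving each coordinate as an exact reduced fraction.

p = (4/5, 4, 3/5)

T1 = [1 0 0 0; 0 -1 0 0; 0 0 1 0; 0 0 0 1]
T2·T1 = [1 0 0 -3; 0 -1 0 0; 0 0 1 3; 0 0 0 1]
det M = -1; M⁻¹ = [1 0 0 3; 0 -1 0 0; 0 0 1 -3; 0 0 0 1]
M⁻¹ · (-11/5, -4, 18/5)ᵀ = (4/5, 4, 3/5)ᵀ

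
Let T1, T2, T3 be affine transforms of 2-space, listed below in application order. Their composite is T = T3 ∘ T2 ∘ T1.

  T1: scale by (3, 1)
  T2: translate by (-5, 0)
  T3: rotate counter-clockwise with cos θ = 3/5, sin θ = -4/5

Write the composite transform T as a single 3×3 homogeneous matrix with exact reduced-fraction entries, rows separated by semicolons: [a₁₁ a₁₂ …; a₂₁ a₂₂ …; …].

T1 = [3 0 0; 0 1 0; 0 0 1]
T2·T1 = [3 0 -5; 0 1 0; 0 0 1]
T3·…·T1 = [9/5 4/5 -3; -12/5 3/5 4; 0 0 1]

T = [9/5 4/5 -3; -12/5 3/5 4; 0 0 1]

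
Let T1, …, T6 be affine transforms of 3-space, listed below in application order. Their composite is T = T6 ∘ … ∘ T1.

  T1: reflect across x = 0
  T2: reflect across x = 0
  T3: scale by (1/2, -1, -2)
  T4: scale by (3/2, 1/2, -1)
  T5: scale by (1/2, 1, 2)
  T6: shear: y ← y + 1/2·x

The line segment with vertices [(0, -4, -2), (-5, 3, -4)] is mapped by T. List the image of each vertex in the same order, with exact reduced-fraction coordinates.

T1 reflect across x = 0: (0, -4, -2) → (0, -4, -2); (-5, 3, -4) → (5, 3, -4)
T2 reflect across x = 0: (0, -4, -2) → (0, -4, -2); (5, 3, -4) → (-5, 3, -4)
T3 scale by (1/2, -1, -2): (0, -4, -2) → (0, 4, 4); (-5, 3, -4) → (-5/2, -3, 8)
T4 scale by (3/2, 1/2, -1): (0, 4, 4) → (0, 2, -4); (-5/2, -3, 8) → (-15/4, -3/2, -8)
T5 scale by (1/2, 1, 2): (0, 2, -4) → (0, 2, -8); (-15/4, -3/2, -8) → (-15/8, -3/2, -16)
T6 shear: y ← y + 1/2·x: (0, 2, -8) → (0, 2, -8); (-15/8, -3/2, -16) → (-15/8, -39/16, -16)

image vertices: (0, 2, -8), (-15/8, -39/16, -16)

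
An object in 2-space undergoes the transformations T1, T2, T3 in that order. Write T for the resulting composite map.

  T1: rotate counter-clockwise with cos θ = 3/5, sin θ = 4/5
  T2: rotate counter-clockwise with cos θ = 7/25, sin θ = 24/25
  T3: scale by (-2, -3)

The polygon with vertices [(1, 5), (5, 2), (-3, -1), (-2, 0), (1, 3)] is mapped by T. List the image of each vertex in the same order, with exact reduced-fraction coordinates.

image vertices: (46/5, 33/5), (46/5, -42/5), (-26/5, 27/5), (-12/5, 24/5), (6, 3)

T1 rotate counter-clockwise with cos θ = 3/5, sin θ = 4/5: (1, 5) → (-17/5, 19/5); (5, 2) → (7/5, 26/5); (-3, -1) → (-1, -3); (-2, 0) → (-6/5, -8/5); (1, 3) → (-9/5, 13/5)
T2 rotate counter-clockwise with cos θ = 7/25, sin θ = 24/25: (-17/5, 19/5) → (-23/5, -11/5); (7/5, 26/5) → (-23/5, 14/5); (-1, -3) → (13/5, -9/5); (-6/5, -8/5) → (6/5, -8/5); (-9/5, 13/5) → (-3, -1)
T3 scale by (-2, -3): (-23/5, -11/5) → (46/5, 33/5); (-23/5, 14/5) → (46/5, -42/5); (13/5, -9/5) → (-26/5, 27/5); (6/5, -8/5) → (-12/5, 24/5); (-3, -1) → (6, 3)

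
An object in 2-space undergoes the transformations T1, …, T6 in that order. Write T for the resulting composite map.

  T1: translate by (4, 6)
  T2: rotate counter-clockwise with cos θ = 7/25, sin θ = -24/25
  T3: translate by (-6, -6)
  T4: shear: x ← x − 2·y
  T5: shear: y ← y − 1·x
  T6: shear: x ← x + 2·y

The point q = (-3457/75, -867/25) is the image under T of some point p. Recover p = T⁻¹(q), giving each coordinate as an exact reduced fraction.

p = (3, -4/3)

T1 = [1 0 4; 0 1 6; 0 0 1]
T2·T1 = [7/25 24/25 172/25; -24/25 7/25 -54/25; 0 0 1]
T3·…·T1 = [7/25 24/25 22/25; -24/25 7/25 -204/25; 0 0 1]
T4·…·T1 = [11/5 2/5 86/5; -24/25 7/25 -204/25; 0 0 1]
T5·…·T1 = [11/5 2/5 86/5; -79/25 -3/25 -634/25; 0 0 1]
T6·…·T1 = [-103/25 4/25 -838/25; -79/25 -3/25 -634/25; 0 0 1]
det M = 1; M⁻¹ = [-3/25 -4/25 -202/25; 79/25 -103/25 36/25; 0 0 1]
M⁻¹ · (-3457/75, -867/25)ᵀ = (3, -4/3)ᵀ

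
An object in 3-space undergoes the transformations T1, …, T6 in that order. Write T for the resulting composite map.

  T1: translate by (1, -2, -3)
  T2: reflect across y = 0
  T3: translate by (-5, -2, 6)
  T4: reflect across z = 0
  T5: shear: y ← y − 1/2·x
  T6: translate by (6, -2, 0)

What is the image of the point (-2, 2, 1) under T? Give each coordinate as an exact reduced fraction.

T1 translate by (1, -2, -3): (-2, 2, 1) → (-1, 0, -2)
T2 reflect across y = 0: (-1, 0, -2) → (-1, 0, -2)
T3 translate by (-5, -2, 6): (-1, 0, -2) → (-6, -2, 4)
T4 reflect across z = 0: (-6, -2, 4) → (-6, -2, -4)
T5 shear: y ← y − 1/2·x: (-6, -2, -4) → (-6, 1, -4)
T6 translate by (6, -2, 0): (-6, 1, -4) → (0, -1, -4)

T(p) = (0, -1, -4)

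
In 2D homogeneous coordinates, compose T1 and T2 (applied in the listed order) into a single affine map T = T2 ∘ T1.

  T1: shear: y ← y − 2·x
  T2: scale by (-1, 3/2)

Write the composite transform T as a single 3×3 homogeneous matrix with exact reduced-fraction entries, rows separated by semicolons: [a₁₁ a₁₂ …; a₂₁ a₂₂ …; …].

T = [-1 0 0; -3 3/2 0; 0 0 1]

T1 = [1 0 0; -2 1 0; 0 0 1]
T2·T1 = [-1 0 0; -3 3/2 0; 0 0 1]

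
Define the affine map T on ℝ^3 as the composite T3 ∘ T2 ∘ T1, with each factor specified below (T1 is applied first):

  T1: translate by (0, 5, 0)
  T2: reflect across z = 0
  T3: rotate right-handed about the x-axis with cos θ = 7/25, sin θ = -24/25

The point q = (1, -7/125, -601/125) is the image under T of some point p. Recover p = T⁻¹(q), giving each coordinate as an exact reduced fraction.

T1 = [1 0 0 0; 0 1 0 5; 0 0 1 0; 0 0 0 1]
T2·T1 = [1 0 0 0; 0 1 0 5; 0 0 -1 0; 0 0 0 1]
T3·…·T1 = [1 0 0 0; 0 7/25 -24/25 7/5; 0 -24/25 -7/25 -24/5; 0 0 0 1]
det M = -1; M⁻¹ = [1 0 0 0; 0 7/25 -24/25 -5; 0 -24/25 -7/25 0; 0 0 0 1]
M⁻¹ · (1, -7/125, -601/125)ᵀ = (1, -2/5, 7/5)ᵀ

p = (1, -2/5, 7/5)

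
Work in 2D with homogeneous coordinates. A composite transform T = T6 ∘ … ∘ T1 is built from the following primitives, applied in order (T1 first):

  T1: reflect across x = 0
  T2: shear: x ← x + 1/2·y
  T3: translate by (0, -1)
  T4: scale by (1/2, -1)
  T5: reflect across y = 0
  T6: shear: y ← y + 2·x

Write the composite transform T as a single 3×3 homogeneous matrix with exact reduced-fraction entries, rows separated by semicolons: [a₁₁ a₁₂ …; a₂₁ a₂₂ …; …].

T = [-1/2 1/4 0; -1 3/2 -1; 0 0 1]

T1 = [-1 0 0; 0 1 0; 0 0 1]
T2·T1 = [-1 1/2 0; 0 1 0; 0 0 1]
T3·…·T1 = [-1 1/2 0; 0 1 -1; 0 0 1]
T4·…·T1 = [-1/2 1/4 0; 0 -1 1; 0 0 1]
T5·…·T1 = [-1/2 1/4 0; 0 1 -1; 0 0 1]
T6·…·T1 = [-1/2 1/4 0; -1 3/2 -1; 0 0 1]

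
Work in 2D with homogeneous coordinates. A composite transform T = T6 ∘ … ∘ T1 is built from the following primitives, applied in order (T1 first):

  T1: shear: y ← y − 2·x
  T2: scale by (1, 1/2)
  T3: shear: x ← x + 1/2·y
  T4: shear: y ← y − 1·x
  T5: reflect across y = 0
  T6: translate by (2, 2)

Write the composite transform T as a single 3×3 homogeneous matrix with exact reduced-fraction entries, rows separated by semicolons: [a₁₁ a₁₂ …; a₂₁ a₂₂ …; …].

T = [1/2 1/4 2; 3/2 -1/4 2; 0 0 1]

T1 = [1 0 0; -2 1 0; 0 0 1]
T2·T1 = [1 0 0; -1 1/2 0; 0 0 1]
T3·…·T1 = [1/2 1/4 0; -1 1/2 0; 0 0 1]
T4·…·T1 = [1/2 1/4 0; -3/2 1/4 0; 0 0 1]
T5·…·T1 = [1/2 1/4 0; 3/2 -1/4 0; 0 0 1]
T6·…·T1 = [1/2 1/4 2; 3/2 -1/4 2; 0 0 1]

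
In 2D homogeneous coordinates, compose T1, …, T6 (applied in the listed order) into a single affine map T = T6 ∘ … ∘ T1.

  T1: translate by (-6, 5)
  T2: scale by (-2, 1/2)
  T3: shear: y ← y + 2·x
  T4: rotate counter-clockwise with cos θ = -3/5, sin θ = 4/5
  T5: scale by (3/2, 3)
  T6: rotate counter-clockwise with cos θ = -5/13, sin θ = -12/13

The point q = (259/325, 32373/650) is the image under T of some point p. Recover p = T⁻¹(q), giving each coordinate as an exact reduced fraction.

p = (-4/5, -8/3)

T1 = [1 0 -6; 0 1 5; 0 0 1]
T2·T1 = [-2 0 12; 0 1/2 5/2; 0 0 1]
T3·…·T1 = [-2 0 12; -4 1/2 53/2; 0 0 1]
T4·…·T1 = [22/5 -2/5 -142/5; 4/5 -3/10 -63/10; 0 0 1]
T5·…·T1 = [33/5 -3/5 -213/5; 12/5 -9/10 -189/10; 0 0 1]
T6·…·T1 = [-21/65 -3/5 -69/65; -456/65 9/10 6057/130; 0 0 1]
det M = -9/2; M⁻¹ = [-1/5 -2/15 6; -304/195 14/195 -5; 0 0 1]
M⁻¹ · (259/325, 32373/650)ᵀ = (-4/5, -8/3)ᵀ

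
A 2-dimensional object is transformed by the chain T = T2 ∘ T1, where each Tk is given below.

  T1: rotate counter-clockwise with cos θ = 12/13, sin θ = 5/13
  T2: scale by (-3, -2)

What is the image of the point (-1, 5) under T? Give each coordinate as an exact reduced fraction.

T1 rotate counter-clockwise with cos θ = 12/13, sin θ = 5/13: (-1, 5) → (-37/13, 55/13)
T2 scale by (-3, -2): (-37/13, 55/13) → (111/13, -110/13)

T(p) = (111/13, -110/13)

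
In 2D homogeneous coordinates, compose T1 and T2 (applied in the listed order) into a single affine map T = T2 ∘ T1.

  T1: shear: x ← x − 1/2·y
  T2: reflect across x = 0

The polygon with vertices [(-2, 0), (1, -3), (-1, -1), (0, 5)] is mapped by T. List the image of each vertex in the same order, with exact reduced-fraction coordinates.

image vertices: (2, 0), (-5/2, -3), (1/2, -1), (5/2, 5)

T1 shear: x ← x − 1/2·y: (-2, 0) → (-2, 0); (1, -3) → (5/2, -3); (-1, -1) → (-1/2, -1); (0, 5) → (-5/2, 5)
T2 reflect across x = 0: (-2, 0) → (2, 0); (5/2, -3) → (-5/2, -3); (-1/2, -1) → (1/2, -1); (-5/2, 5) → (5/2, 5)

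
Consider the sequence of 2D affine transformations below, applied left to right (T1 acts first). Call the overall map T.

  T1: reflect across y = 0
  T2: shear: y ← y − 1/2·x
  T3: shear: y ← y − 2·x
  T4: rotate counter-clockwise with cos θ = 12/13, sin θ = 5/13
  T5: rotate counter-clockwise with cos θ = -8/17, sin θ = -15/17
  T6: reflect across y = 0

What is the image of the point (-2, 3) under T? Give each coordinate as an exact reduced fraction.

T(p) = (482/221, -398/221)

T1 reflect across y = 0: (-2, 3) → (-2, -3)
T2 shear: y ← y − 1/2·x: (-2, -3) → (-2, -2)
T3 shear: y ← y − 2·x: (-2, -2) → (-2, 2)
T4 rotate counter-clockwise with cos θ = 12/13, sin θ = 5/13: (-2, 2) → (-34/13, 14/13)
T5 rotate counter-clockwise with cos θ = -8/17, sin θ = -15/17: (-34/13, 14/13) → (482/221, 398/221)
T6 reflect across y = 0: (482/221, 398/221) → (482/221, -398/221)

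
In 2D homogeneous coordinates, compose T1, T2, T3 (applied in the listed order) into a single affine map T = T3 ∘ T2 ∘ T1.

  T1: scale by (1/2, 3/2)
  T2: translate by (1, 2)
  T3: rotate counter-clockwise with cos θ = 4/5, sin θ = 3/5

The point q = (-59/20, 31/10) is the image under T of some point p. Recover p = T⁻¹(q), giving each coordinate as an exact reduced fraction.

p = (-3, 3/2)

T1 = [1/2 0 0; 0 3/2 0; 0 0 1]
T2·T1 = [1/2 0 1; 0 3/2 2; 0 0 1]
T3·…·T1 = [2/5 -9/10 -2/5; 3/10 6/5 11/5; 0 0 1]
det M = 3/4; M⁻¹ = [8/5 6/5 -2; -2/5 8/15 -4/3; 0 0 1]
M⁻¹ · (-59/20, 31/10)ᵀ = (-3, 3/2)ᵀ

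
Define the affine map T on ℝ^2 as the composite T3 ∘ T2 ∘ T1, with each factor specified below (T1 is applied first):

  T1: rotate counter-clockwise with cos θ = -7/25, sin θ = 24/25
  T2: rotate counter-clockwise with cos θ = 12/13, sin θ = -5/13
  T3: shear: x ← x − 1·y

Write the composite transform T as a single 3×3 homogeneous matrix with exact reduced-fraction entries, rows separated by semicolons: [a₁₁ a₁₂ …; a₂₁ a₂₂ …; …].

T = [-287/325 -359/325 0; 323/325 36/325 0; 0 0 1]

T1 = [-7/25 -24/25 0; 24/25 -7/25 0; 0 0 1]
T2·T1 = [36/325 -323/325 0; 323/325 36/325 0; 0 0 1]
T3·…·T1 = [-287/325 -359/325 0; 323/325 36/325 0; 0 0 1]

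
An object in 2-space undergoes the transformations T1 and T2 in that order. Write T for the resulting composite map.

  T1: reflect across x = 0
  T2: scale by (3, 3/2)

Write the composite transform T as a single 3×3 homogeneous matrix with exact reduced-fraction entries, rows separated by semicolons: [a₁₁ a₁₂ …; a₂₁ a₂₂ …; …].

T = [-3 0 0; 0 3/2 0; 0 0 1]

T1 = [-1 0 0; 0 1 0; 0 0 1]
T2·T1 = [-3 0 0; 0 3/2 0; 0 0 1]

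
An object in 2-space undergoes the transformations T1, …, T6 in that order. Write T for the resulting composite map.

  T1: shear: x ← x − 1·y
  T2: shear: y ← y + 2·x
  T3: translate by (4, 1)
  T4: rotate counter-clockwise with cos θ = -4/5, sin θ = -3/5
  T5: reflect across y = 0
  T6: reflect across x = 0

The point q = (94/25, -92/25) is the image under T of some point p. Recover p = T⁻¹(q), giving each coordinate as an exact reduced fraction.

p = (-3, 1/5)

T1 = [1 -1 0; 0 1 0; 0 0 1]
T2·T1 = [1 -1 0; 2 -1 0; 0 0 1]
T3·…·T1 = [1 -1 4; 2 -1 1; 0 0 1]
T4·…·T1 = [2/5 1/5 -13/5; -11/5 7/5 -16/5; 0 0 1]
T5·…·T1 = [2/5 1/5 -13/5; 11/5 -7/5 16/5; 0 0 1]
T6·…·T1 = [-2/5 -1/5 13/5; 11/5 -7/5 16/5; 0 0 1]
det M = 1; M⁻¹ = [-7/5 1/5 3; -11/5 -2/5 7; 0 0 1]
M⁻¹ · (94/25, -92/25)ᵀ = (-3, 1/5)ᵀ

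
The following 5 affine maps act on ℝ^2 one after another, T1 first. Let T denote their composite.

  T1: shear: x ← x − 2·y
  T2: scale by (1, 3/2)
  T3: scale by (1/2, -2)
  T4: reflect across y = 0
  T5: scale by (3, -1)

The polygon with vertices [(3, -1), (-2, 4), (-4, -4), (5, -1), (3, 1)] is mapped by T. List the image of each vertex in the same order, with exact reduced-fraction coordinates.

T1 shear: x ← x − 2·y: (3, -1) → (5, -1); (-2, 4) → (-10, 4); (-4, -4) → (4, -4); (5, -1) → (7, -1); (3, 1) → (1, 1)
T2 scale by (1, 3/2): (5, -1) → (5, -3/2); (-10, 4) → (-10, 6); (4, -4) → (4, -6); (7, -1) → (7, -3/2); (1, 1) → (1, 3/2)
T3 scale by (1/2, -2): (5, -3/2) → (5/2, 3); (-10, 6) → (-5, -12); (4, -6) → (2, 12); (7, -3/2) → (7/2, 3); (1, 3/2) → (1/2, -3)
T4 reflect across y = 0: (5/2, 3) → (5/2, -3); (-5, -12) → (-5, 12); (2, 12) → (2, -12); (7/2, 3) → (7/2, -3); (1/2, -3) → (1/2, 3)
T5 scale by (3, -1): (5/2, -3) → (15/2, 3); (-5, 12) → (-15, -12); (2, -12) → (6, 12); (7/2, -3) → (21/2, 3); (1/2, 3) → (3/2, -3)

image vertices: (15/2, 3), (-15, -12), (6, 12), (21/2, 3), (3/2, -3)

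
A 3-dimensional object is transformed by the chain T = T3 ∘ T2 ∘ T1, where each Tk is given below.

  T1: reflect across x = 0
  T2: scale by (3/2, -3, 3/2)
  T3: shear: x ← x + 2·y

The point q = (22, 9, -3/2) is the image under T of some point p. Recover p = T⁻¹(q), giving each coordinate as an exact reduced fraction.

p = (-8/3, -3, -1)

T1 = [-1 0 0 0; 0 1 0 0; 0 0 1 0; 0 0 0 1]
T2·T1 = [-3/2 0 0 0; 0 -3 0 0; 0 0 3/2 0; 0 0 0 1]
T3·…·T1 = [-3/2 -6 0 0; 0 -3 0 0; 0 0 3/2 0; 0 0 0 1]
det M = 27/4; M⁻¹ = [-2/3 4/3 0 0; 0 -1/3 0 0; 0 0 2/3 0; 0 0 0 1]
M⁻¹ · (22, 9, -3/2)ᵀ = (-8/3, -3, -1)ᵀ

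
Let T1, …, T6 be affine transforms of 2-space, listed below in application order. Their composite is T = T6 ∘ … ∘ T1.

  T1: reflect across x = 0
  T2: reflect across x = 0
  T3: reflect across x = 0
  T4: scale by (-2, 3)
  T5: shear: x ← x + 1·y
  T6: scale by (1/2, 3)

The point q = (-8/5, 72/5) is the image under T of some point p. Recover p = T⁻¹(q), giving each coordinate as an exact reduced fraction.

T1 = [-1 0 0; 0 1 0; 0 0 1]
T2·T1 = [1 0 0; 0 1 0; 0 0 1]
T3·…·T1 = [-1 0 0; 0 1 0; 0 0 1]
T4·…·T1 = [2 0 0; 0 3 0; 0 0 1]
T5·…·T1 = [2 3 0; 0 3 0; 0 0 1]
T6·…·T1 = [1 3/2 0; 0 9 0; 0 0 1]
det M = 9; M⁻¹ = [1 -1/6 0; 0 1/9 0; 0 0 1]
M⁻¹ · (-8/5, 72/5)ᵀ = (-4, 8/5)ᵀ

p = (-4, 8/5)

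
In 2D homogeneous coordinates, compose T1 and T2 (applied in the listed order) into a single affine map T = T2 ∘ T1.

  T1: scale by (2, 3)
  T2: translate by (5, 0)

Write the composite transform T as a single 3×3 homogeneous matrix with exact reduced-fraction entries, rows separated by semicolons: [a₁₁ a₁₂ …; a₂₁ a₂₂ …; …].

T = [2 0 5; 0 3 0; 0 0 1]

T1 = [2 0 0; 0 3 0; 0 0 1]
T2·T1 = [2 0 5; 0 3 0; 0 0 1]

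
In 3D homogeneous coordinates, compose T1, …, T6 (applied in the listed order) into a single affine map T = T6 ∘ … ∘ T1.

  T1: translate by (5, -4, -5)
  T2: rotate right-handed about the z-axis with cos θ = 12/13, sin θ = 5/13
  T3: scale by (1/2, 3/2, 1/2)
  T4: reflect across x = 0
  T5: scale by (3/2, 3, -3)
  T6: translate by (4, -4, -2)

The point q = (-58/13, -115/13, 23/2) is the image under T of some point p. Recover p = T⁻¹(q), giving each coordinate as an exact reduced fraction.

T1 = [1 0 0 5; 0 1 0 -4; 0 0 1 -5; 0 0 0 1]
T2·T1 = [12/13 -5/13 0 80/13; 5/13 12/13 0 -23/13; 0 0 1 -5; 0 0 0 1]
T3·…·T1 = [6/13 -5/26 0 40/13; 15/26 18/13 0 -69/26; 0 0 1/2 -5/2; 0 0 0 1]
T4·…·T1 = [-6/13 5/26 0 -40/13; 15/26 18/13 0 -69/26; 0 0 1/2 -5/2; 0 0 0 1]
T5·…·T1 = [-9/13 15/52 0 -60/13; 45/26 54/13 0 -207/26; 0 0 -3/2 15/2; 0 0 0 1]
T6·…·T1 = [-9/13 15/52 0 -8/13; 45/26 54/13 0 -311/26; 0 0 -3/2 11/2; 0 0 0 1]
det M = 81/16; M⁻¹ = [-16/13 10/117 0 31/117; 20/39 8/39 0 36/13; 0 0 -2/3 11/3; 0 0 0 1]
M⁻¹ · (-58/13, -115/13, 23/2)ᵀ = (5, -4/3, -4)ᵀ

p = (5, -4/3, -4)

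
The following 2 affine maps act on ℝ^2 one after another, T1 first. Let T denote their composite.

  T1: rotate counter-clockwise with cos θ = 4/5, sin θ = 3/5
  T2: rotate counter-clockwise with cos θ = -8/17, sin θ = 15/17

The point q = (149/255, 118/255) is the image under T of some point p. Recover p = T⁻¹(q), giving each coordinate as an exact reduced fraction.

p = (-1/3, -2/3)

T1 = [4/5 -3/5 0; 3/5 4/5 0; 0 0 1]
T2·T1 = [-77/85 -36/85 0; 36/85 -77/85 0; 0 0 1]
det M = 1; M⁻¹ = [-77/85 36/85 0; -36/85 -77/85 0; 0 0 1]
M⁻¹ · (149/255, 118/255)ᵀ = (-1/3, -2/3)ᵀ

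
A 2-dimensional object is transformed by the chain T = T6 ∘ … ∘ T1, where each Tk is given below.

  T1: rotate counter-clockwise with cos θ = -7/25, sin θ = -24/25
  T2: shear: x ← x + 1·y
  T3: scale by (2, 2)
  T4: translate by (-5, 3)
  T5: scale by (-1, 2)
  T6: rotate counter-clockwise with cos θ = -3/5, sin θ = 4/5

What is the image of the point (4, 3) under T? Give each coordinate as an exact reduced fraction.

T(p) = (459/125, 2038/125)

T1 rotate counter-clockwise with cos θ = -7/25, sin θ = -24/25: (4, 3) → (44/25, -117/25)
T2 shear: x ← x + 1·y: (44/25, -117/25) → (-73/25, -117/25)
T3 scale by (2, 2): (-73/25, -117/25) → (-146/25, -234/25)
T4 translate by (-5, 3): (-146/25, -234/25) → (-271/25, -159/25)
T5 scale by (-1, 2): (-271/25, -159/25) → (271/25, -318/25)
T6 rotate counter-clockwise with cos θ = -3/5, sin θ = 4/5: (271/25, -318/25) → (459/125, 2038/125)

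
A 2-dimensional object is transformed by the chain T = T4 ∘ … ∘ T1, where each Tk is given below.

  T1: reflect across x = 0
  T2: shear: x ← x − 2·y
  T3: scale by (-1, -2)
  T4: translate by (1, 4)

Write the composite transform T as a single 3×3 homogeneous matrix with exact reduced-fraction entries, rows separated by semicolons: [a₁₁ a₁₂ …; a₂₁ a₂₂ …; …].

T = [1 2 1; 0 -2 4; 0 0 1]

T1 = [-1 0 0; 0 1 0; 0 0 1]
T2·T1 = [-1 -2 0; 0 1 0; 0 0 1]
T3·…·T1 = [1 2 0; 0 -2 0; 0 0 1]
T4·…·T1 = [1 2 1; 0 -2 4; 0 0 1]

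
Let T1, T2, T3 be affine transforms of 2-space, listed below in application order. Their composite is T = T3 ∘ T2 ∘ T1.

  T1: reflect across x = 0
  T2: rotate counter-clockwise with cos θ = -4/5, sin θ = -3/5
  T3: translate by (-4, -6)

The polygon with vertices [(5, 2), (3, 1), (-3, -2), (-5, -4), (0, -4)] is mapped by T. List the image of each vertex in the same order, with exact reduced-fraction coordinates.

image vertices: (6/5, -23/5), (-1, -5), (-38/5, -31/5), (-52/5, -29/5), (-32/5, -14/5)

T1 reflect across x = 0: (5, 2) → (-5, 2); (3, 1) → (-3, 1); (-3, -2) → (3, -2); (-5, -4) → (5, -4); (0, -4) → (0, -4)
T2 rotate counter-clockwise with cos θ = -4/5, sin θ = -3/5: (-5, 2) → (26/5, 7/5); (-3, 1) → (3, 1); (3, -2) → (-18/5, -1/5); (5, -4) → (-32/5, 1/5); (0, -4) → (-12/5, 16/5)
T3 translate by (-4, -6): (26/5, 7/5) → (6/5, -23/5); (3, 1) → (-1, -5); (-18/5, -1/5) → (-38/5, -31/5); (-32/5, 1/5) → (-52/5, -29/5); (-12/5, 16/5) → (-32/5, -14/5)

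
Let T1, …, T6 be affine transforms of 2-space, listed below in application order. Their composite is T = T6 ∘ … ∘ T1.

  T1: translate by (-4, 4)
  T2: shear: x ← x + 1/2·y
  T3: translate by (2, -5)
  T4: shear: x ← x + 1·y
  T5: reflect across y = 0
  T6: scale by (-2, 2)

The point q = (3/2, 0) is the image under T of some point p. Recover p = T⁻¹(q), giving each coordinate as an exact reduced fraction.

p = (-5/4, 1)

T1 = [1 0 -4; 0 1 4; 0 0 1]
T2·T1 = [1 1/2 -2; 0 1 4; 0 0 1]
T3·…·T1 = [1 1/2 0; 0 1 -1; 0 0 1]
T4·…·T1 = [1 3/2 -1; 0 1 -1; 0 0 1]
T5·…·T1 = [1 3/2 -1; 0 -1 1; 0 0 1]
T6·…·T1 = [-2 -3 2; 0 -2 2; 0 0 1]
det M = 4; M⁻¹ = [-1/2 3/4 -1/2; 0 -1/2 1; 0 0 1]
M⁻¹ · (3/2, 0)ᵀ = (-5/4, 1)ᵀ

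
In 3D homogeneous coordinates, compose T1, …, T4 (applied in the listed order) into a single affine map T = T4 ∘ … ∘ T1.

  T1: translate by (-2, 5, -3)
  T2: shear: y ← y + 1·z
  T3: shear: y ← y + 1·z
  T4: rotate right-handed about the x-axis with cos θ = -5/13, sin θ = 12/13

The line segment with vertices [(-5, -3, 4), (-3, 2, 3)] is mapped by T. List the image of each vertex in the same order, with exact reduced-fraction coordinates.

image vertices: (-7, -32/13, 43/13), (-5, -35/13, 84/13)

T1 translate by (-2, 5, -3): (-5, -3, 4) → (-7, 2, 1); (-3, 2, 3) → (-5, 7, 0)
T2 shear: y ← y + 1·z: (-7, 2, 1) → (-7, 3, 1); (-5, 7, 0) → (-5, 7, 0)
T3 shear: y ← y + 1·z: (-7, 3, 1) → (-7, 4, 1); (-5, 7, 0) → (-5, 7, 0)
T4 rotate right-handed about the x-axis with cos θ = -5/13, sin θ = 12/13: (-7, 4, 1) → (-7, -32/13, 43/13); (-5, 7, 0) → (-5, -35/13, 84/13)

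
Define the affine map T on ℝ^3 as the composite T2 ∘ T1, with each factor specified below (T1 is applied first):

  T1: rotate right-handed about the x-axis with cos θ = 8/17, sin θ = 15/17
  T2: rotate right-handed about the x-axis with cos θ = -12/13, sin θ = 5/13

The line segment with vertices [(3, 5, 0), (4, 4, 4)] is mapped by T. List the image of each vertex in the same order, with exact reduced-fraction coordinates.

image vertices: (3, -855/221, -700/221), (4, -124/221, -1244/221)

T1 rotate right-handed about the x-axis with cos θ = 8/17, sin θ = 15/17: (3, 5, 0) → (3, 40/17, 75/17); (4, 4, 4) → (4, -28/17, 92/17)
T2 rotate right-handed about the x-axis with cos θ = -12/13, sin θ = 5/13: (3, 40/17, 75/17) → (3, -855/221, -700/221); (4, -28/17, 92/17) → (4, -124/221, -1244/221)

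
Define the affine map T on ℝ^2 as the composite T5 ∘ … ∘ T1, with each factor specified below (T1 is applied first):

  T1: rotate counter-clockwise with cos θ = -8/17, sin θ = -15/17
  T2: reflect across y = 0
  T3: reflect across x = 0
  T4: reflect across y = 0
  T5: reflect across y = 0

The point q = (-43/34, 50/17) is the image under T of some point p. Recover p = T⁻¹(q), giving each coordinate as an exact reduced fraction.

p = (2, 5/2)

T1 = [-8/17 15/17 0; -15/17 -8/17 0; 0 0 1]
T2·T1 = [-8/17 15/17 0; 15/17 8/17 0; 0 0 1]
T3·…·T1 = [8/17 -15/17 0; 15/17 8/17 0; 0 0 1]
T4·…·T1 = [8/17 -15/17 0; -15/17 -8/17 0; 0 0 1]
T5·…·T1 = [8/17 -15/17 0; 15/17 8/17 0; 0 0 1]
det M = 1; M⁻¹ = [8/17 15/17 0; -15/17 8/17 0; 0 0 1]
M⁻¹ · (-43/34, 50/17)ᵀ = (2, 5/2)ᵀ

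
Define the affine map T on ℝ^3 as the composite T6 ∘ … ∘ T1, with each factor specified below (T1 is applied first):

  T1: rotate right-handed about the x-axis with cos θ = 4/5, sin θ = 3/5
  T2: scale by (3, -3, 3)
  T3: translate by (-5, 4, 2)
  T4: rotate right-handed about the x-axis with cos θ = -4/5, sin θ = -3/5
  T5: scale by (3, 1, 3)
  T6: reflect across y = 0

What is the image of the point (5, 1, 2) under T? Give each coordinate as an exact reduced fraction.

T(p) = (30, -1, -30)

T1 rotate right-handed about the x-axis with cos θ = 4/5, sin θ = 3/5: (5, 1, 2) → (5, -2/5, 11/5)
T2 scale by (3, -3, 3): (5, -2/5, 11/5) → (15, 6/5, 33/5)
T3 translate by (-5, 4, 2): (15, 6/5, 33/5) → (10, 26/5, 43/5)
T4 rotate right-handed about the x-axis with cos θ = -4/5, sin θ = -3/5: (10, 26/5, 43/5) → (10, 1, -10)
T5 scale by (3, 1, 3): (10, 1, -10) → (30, 1, -30)
T6 reflect across y = 0: (30, 1, -30) → (30, -1, -30)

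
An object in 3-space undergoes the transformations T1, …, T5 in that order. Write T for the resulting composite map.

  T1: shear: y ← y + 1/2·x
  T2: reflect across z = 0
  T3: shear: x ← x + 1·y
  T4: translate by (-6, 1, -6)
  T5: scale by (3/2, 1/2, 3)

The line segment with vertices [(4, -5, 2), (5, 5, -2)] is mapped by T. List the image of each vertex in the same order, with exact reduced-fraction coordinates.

T1 shear: y ← y + 1/2·x: (4, -5, 2) → (4, -3, 2); (5, 5, -2) → (5, 15/2, -2)
T2 reflect across z = 0: (4, -3, 2) → (4, -3, -2); (5, 15/2, -2) → (5, 15/2, 2)
T3 shear: x ← x + 1·y: (4, -3, -2) → (1, -3, -2); (5, 15/2, 2) → (25/2, 15/2, 2)
T4 translate by (-6, 1, -6): (1, -3, -2) → (-5, -2, -8); (25/2, 15/2, 2) → (13/2, 17/2, -4)
T5 scale by (3/2, 1/2, 3): (-5, -2, -8) → (-15/2, -1, -24); (13/2, 17/2, -4) → (39/4, 17/4, -12)

image vertices: (-15/2, -1, -24), (39/4, 17/4, -12)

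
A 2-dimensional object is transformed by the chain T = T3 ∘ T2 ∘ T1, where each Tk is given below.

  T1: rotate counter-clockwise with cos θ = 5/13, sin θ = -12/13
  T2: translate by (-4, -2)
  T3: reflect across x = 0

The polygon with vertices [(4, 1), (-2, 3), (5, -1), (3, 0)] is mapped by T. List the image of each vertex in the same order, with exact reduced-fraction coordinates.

image vertices: (20/13, -69/13), (2, 1), (3, -7), (37/13, -62/13)

T1 rotate counter-clockwise with cos θ = 5/13, sin θ = -12/13: (4, 1) → (32/13, -43/13); (-2, 3) → (2, 3); (5, -1) → (1, -5); (3, 0) → (15/13, -36/13)
T2 translate by (-4, -2): (32/13, -43/13) → (-20/13, -69/13); (2, 3) → (-2, 1); (1, -5) → (-3, -7); (15/13, -36/13) → (-37/13, -62/13)
T3 reflect across x = 0: (-20/13, -69/13) → (20/13, -69/13); (-2, 1) → (2, 1); (-3, -7) → (3, -7); (-37/13, -62/13) → (37/13, -62/13)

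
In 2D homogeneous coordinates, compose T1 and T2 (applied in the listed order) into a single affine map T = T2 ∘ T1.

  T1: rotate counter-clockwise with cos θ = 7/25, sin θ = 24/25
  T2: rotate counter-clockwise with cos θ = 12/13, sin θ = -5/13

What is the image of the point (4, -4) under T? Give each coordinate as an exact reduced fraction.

T1 rotate counter-clockwise with cos θ = 7/25, sin θ = 24/25: (4, -4) → (124/25, 68/25)
T2 rotate counter-clockwise with cos θ = 12/13, sin θ = -5/13: (124/25, 68/25) → (1828/325, 196/325)

T(p) = (1828/325, 196/325)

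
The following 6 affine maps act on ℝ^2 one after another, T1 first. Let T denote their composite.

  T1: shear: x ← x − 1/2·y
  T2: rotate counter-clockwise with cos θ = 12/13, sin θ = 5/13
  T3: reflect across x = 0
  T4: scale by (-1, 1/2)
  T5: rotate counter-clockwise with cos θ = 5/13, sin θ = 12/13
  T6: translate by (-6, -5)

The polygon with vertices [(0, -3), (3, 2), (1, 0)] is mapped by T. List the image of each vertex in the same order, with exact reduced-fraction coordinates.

image vertices: (-678/169, -2081/676), (-1148/169, -592/169), (-984/169, -1377/338)

T1 shear: x ← x − 1/2·y: (0, -3) → (3/2, -3); (3, 2) → (2, 2); (1, 0) → (1, 0)
T2 rotate counter-clockwise with cos θ = 12/13, sin θ = 5/13: (3/2, -3) → (33/13, -57/26); (2, 2) → (14/13, 34/13); (1, 0) → (12/13, 5/13)
T3 reflect across x = 0: (33/13, -57/26) → (-33/13, -57/26); (14/13, 34/13) → (-14/13, 34/13); (12/13, 5/13) → (-12/13, 5/13)
T4 scale by (-1, 1/2): (-33/13, -57/26) → (33/13, -57/52); (-14/13, 34/13) → (14/13, 17/13); (-12/13, 5/13) → (12/13, 5/26)
T5 rotate counter-clockwise with cos θ = 5/13, sin θ = 12/13: (33/13, -57/52) → (336/169, 1299/676); (14/13, 17/13) → (-134/169, 253/169); (12/13, 5/26) → (30/169, 313/338)
T6 translate by (-6, -5): (336/169, 1299/676) → (-678/169, -2081/676); (-134/169, 253/169) → (-1148/169, -592/169); (30/169, 313/338) → (-984/169, -1377/338)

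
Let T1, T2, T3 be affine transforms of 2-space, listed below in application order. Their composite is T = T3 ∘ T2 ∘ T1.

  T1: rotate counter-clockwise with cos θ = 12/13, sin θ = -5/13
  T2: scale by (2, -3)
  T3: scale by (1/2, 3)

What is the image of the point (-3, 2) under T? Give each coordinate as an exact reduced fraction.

T(p) = (-2, -27)

T1 rotate counter-clockwise with cos θ = 12/13, sin θ = -5/13: (-3, 2) → (-2, 3)
T2 scale by (2, -3): (-2, 3) → (-4, -9)
T3 scale by (1/2, 3): (-4, -9) → (-2, -27)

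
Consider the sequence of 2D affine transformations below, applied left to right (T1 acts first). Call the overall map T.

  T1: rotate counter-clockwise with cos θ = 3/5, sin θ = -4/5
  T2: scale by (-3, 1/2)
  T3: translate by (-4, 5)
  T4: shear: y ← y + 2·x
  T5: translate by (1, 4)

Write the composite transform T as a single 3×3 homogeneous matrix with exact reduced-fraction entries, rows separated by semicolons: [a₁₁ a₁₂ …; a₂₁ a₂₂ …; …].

T1 = [3/5 4/5 0; -4/5 3/5 0; 0 0 1]
T2·T1 = [-9/5 -12/5 0; -2/5 3/10 0; 0 0 1]
T3·…·T1 = [-9/5 -12/5 -4; -2/5 3/10 5; 0 0 1]
T4·…·T1 = [-9/5 -12/5 -4; -4 -9/2 -3; 0 0 1]
T5·…·T1 = [-9/5 -12/5 -3; -4 -9/2 1; 0 0 1]

T = [-9/5 -12/5 -3; -4 -9/2 1; 0 0 1]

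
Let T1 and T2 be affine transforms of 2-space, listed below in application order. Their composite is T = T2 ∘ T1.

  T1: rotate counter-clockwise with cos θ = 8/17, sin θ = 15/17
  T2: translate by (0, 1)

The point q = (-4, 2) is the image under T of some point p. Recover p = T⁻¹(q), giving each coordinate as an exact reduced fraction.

p = (-1, 4)

T1 = [8/17 -15/17 0; 15/17 8/17 0; 0 0 1]
T2·T1 = [8/17 -15/17 0; 15/17 8/17 1; 0 0 1]
det M = 1; M⁻¹ = [8/17 15/17 -15/17; -15/17 8/17 -8/17; 0 0 1]
M⁻¹ · (-4, 2)ᵀ = (-1, 4)ᵀ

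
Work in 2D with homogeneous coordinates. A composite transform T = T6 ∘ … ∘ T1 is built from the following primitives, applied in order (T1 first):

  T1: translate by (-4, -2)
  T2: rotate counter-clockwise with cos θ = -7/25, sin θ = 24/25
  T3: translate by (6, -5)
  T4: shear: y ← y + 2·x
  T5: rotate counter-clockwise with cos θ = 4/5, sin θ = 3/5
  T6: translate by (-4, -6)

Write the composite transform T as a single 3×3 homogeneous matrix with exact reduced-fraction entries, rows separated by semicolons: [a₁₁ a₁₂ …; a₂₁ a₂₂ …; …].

T = [-58/125 69/125 -331/125; 19/125 -292/125 908/125; 0 0 1]

T1 = [1 0 -4; 0 1 -2; 0 0 1]
T2·T1 = [-7/25 -24/25 76/25; 24/25 -7/25 -82/25; 0 0 1]
T3·…·T1 = [-7/25 -24/25 226/25; 24/25 -7/25 -207/25; 0 0 1]
T4·…·T1 = [-7/25 -24/25 226/25; 2/5 -11/5 49/5; 0 0 1]
T5·…·T1 = [-58/125 69/125 169/125; 19/125 -292/125 1658/125; 0 0 1]
T6·…·T1 = [-58/125 69/125 -331/125; 19/125 -292/125 908/125; 0 0 1]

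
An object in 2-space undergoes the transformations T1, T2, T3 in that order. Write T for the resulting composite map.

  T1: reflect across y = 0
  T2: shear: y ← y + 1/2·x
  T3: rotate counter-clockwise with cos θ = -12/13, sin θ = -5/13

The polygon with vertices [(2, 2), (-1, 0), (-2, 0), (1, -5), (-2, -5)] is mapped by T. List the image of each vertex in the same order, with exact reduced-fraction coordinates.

image vertices: (-29/13, 2/13), (19/26, 11/13), (19/13, 22/13), (31/26, -71/13), (44/13, -38/13)

T1 reflect across y = 0: (2, 2) → (2, -2); (-1, 0) → (-1, 0); (-2, 0) → (-2, 0); (1, -5) → (1, 5); (-2, -5) → (-2, 5)
T2 shear: y ← y + 1/2·x: (2, -2) → (2, -1); (-1, 0) → (-1, -1/2); (-2, 0) → (-2, -1); (1, 5) → (1, 11/2); (-2, 5) → (-2, 4)
T3 rotate counter-clockwise with cos θ = -12/13, sin θ = -5/13: (2, -1) → (-29/13, 2/13); (-1, -1/2) → (19/26, 11/13); (-2, -1) → (19/13, 22/13); (1, 11/2) → (31/26, -71/13); (-2, 4) → (44/13, -38/13)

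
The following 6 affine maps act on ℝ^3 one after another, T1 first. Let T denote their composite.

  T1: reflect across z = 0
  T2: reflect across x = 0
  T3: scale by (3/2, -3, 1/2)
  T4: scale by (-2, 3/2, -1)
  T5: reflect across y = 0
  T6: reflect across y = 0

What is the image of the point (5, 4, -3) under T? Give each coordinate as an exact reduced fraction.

T1 reflect across z = 0: (5, 4, -3) → (5, 4, 3)
T2 reflect across x = 0: (5, 4, 3) → (-5, 4, 3)
T3 scale by (3/2, -3, 1/2): (-5, 4, 3) → (-15/2, -12, 3/2)
T4 scale by (-2, 3/2, -1): (-15/2, -12, 3/2) → (15, -18, -3/2)
T5 reflect across y = 0: (15, -18, -3/2) → (15, 18, -3/2)
T6 reflect across y = 0: (15, 18, -3/2) → (15, -18, -3/2)

T(p) = (15, -18, -3/2)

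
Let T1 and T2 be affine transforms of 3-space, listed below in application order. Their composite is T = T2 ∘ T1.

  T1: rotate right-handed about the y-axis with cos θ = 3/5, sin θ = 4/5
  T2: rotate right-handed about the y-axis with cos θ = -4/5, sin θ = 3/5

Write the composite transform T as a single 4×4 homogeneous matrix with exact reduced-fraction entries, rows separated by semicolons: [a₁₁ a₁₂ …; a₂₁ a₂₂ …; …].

T = [-24/25 0 -7/25 0; 0 1 0 0; 7/25 0 -24/25 0; 0 0 0 1]

T1 = [3/5 0 4/5 0; 0 1 0 0; -4/5 0 3/5 0; 0 0 0 1]
T2·T1 = [-24/25 0 -7/25 0; 0 1 0 0; 7/25 0 -24/25 0; 0 0 0 1]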